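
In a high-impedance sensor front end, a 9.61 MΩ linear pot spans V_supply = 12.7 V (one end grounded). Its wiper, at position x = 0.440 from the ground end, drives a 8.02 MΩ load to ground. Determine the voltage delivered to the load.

V_out ≈ 4.31 V

The pot divides into 5.382 MΩ above the wiper and 4.228 MΩ below.
Lower segment in parallel with the load: 4.228 ‖ 8.02 = 2.769 MΩ.
Then V_out = V_supply · 2.769/(5.382 + 2.769) = 4.314 V.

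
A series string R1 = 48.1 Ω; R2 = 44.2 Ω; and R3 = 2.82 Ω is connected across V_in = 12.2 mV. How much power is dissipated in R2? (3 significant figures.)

Series current I = V_in/ΣR = 12.2/95.12 = 0.1283 mA.
P(R2) = I²·R2 = (0.1283)² × 44.2 = 0.7271 µW.

P ≈ 0.727 µW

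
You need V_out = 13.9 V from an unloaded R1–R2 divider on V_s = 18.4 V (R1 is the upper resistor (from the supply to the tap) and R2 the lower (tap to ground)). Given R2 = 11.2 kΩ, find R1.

R1 ≈ 3.63 kΩ

Required fraction k = V_out/V_s = 0.7554.
So R1 = R2 · (V_s/V_out − 1) = 11.2 × (18.4/13.9 − 1) = 11.2 × 0.3237 = 3.626 kΩ.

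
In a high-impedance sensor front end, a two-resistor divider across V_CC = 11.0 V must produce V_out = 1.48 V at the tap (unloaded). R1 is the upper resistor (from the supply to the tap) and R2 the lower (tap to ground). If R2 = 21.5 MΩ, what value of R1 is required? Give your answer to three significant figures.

The divider ratio is R2/(R1+R2) = 1.48/11.0 = 0.1345.
So R1 = R2 · (V_CC/V_out − 1) = 21.5 × (11.0/1.48 − 1) = 21.5 × 6.432 = 138.3 MΩ.

R1 ≈ 138 MΩ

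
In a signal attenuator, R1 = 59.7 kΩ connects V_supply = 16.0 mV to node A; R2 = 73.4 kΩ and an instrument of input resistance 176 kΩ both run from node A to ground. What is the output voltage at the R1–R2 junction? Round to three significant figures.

First combine the lower leg with the load: R2 ‖ R_L = 51.80 kΩ.
Then V_out = V_supply · R2'/(R1 + R2') = 16.0 × 51.80/111.5 = 7.433 mV.

V_out ≈ 7.43 mV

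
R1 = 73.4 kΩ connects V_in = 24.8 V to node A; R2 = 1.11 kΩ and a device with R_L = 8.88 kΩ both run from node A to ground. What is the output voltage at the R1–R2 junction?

V_out ≈ 0.329 V

First combine the lower leg with the load: R2 ‖ R_L = 0.9867 kΩ.
Now apply the divider: V_out = 24.8 × 0.01326 = 0.3289 V.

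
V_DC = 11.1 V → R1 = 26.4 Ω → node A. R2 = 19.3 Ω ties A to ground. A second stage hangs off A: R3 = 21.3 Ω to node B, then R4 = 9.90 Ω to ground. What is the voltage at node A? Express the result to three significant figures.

Looking into the second stage from A: R3 + R4 = 31.20 Ω appears in parallel with R2.
Effective lower resistance at A: R2 ‖ 31.20 = 11.92 Ω.
V_A = 11.1 × 11.92/(26.4 + 11.92) = 3.454 V.

V_A ≈ 3.45 V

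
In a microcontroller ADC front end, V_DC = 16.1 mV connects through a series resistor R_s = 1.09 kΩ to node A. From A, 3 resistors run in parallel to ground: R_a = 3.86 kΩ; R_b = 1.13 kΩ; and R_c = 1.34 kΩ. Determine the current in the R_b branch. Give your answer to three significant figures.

Combine the parallel branches: R_p = (1/3.86 + 1/1.13 + 1/1.34)⁻¹ = 0.5290 kΩ.
V_A by voltage divider: V_A = 16.1 × 0.5290/(1.09 + 0.5290) = 5.261 mV.
I(R_b) = V_A / R_b = 5.261/1.13 = 4.656 µA.
(Check via current divider: I_total = 9.944 µA; share G_k/ΣG = 0.4682 → same result.)

I ≈ 4.66 µA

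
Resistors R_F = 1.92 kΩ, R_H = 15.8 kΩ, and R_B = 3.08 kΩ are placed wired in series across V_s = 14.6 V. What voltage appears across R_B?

V ≈ 2.16 V

Total series resistance ΣR = 1.92 + 15.8 + 3.08 = 20.80 kΩ.
V = V_s · R/ΣR = 14.6 × 0.1481 = 2.162 V.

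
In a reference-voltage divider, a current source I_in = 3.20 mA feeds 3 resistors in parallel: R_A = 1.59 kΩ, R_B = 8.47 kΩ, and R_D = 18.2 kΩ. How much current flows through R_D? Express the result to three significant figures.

Conductances: ΣG = 1/1.59 + 1/8.47 + 1/18.2 = 0.8019 (1/kΩ).
R_D takes the fraction G_k/ΣG = 0.05495/0.8019 = 0.06852, so I = 3.20 × 0.06852 = 0.2192 mA.

I ≈ 0.219 mA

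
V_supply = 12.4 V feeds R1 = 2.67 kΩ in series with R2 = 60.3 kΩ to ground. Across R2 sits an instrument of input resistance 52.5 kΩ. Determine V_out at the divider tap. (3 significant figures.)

R2 ‖ R_L = (60.3 × 52.5)/(60.3 + 52.5) = 28.07 kΩ.
Voltage divider with the loaded lower leg: V_out = 12.4 × 28.07/(2.67 + 28.07) = 12.4 × 0.9131 = 11.32 V.

V_out ≈ 11.3 V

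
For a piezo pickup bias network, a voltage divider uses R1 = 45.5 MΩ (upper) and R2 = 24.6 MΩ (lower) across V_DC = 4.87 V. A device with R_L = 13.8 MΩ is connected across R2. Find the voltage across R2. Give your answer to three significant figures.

The load sits in parallel with R2, giving an effective lower resistance R2' = R2·R_L/(R2+R_L) = 8.841 MΩ.
Then V_out = V_DC · R2'/(R1 + R2') = 4.87 × 8.841/54.34 = 0.7923 V.
(Unloaded it would be 1.71 V; the load pulls it down.)

V_out ≈ 0.792 V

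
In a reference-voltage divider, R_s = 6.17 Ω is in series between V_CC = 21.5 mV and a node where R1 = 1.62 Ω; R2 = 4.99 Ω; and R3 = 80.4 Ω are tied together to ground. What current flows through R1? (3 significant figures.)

I ≈ 2.17 mA

Equivalent of the parallel group: R_p = 1.205 Ω.
V_A by voltage divider: V_A = 21.5 × 1.205/(6.17 + 1.205) = 3.512 mV.
Branch current I = V_A/R1 = 3.512/1.62 = 2.168 mA.
(Equivalently: I_total = 2.915 mA, then current-divider fraction G_k/ΣG = 0.7436.)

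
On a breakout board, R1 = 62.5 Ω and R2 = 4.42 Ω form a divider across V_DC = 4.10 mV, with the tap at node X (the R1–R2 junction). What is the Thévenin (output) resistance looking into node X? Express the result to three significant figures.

R_th ≈ 4.13 Ω

Zeroing V_DC shorts the top of R1 to ground, so R_th = R1 ‖ R2 = 4.128 Ω.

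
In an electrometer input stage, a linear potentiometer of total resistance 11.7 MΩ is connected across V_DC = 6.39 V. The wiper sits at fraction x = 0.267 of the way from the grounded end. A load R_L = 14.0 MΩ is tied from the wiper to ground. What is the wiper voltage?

Split the track: R_lower = x·R_p = 3.124 MΩ, R_upper = (1−x)·R_p = 8.576 MΩ.
R_L loads the lower segment: effective lower R = 2.554 MΩ.
V_out = 6.39 × 2.554/(8.576 + 2.554) = 1.466 V.

V_out ≈ 1.47 V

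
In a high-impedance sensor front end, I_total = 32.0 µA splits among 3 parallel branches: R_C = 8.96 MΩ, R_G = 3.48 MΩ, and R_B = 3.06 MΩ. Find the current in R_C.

I ≈ 4.92 µA

Conductances: ΣG = 1/8.96 + 1/3.48 + 1/3.06 = 0.7258 (1/MΩ).
Current divider: I(R_C) = I_total · G_k/ΣG = 32.0 × (0.1116/0.7258) = 32.0 × 0.1538 = 4.921 µA.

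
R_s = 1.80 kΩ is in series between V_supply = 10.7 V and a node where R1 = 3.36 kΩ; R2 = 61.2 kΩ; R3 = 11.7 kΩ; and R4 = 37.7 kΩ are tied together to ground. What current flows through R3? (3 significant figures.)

I ≈ 0.518 mA

Parallel bank: R_p = 1/(1/3.36 + 1/61.2 + 1/11.7 + 1/37.7) = 2.348 kΩ.
Node voltage V_A = V_supply · R_p/(R_s + R_p) = 10.7 × 0.5660 = 6.056 V.
I(R3) = V_A / R3 = 6.056/11.7 = 0.5176 mA.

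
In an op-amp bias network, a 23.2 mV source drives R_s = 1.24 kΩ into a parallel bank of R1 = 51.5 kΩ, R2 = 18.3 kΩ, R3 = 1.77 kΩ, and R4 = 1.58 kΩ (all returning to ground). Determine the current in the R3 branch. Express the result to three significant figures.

I ≈ 5.09 µA

Combine the parallel branches: R_p = (1/51.5 + 1/18.3 + 1/1.77 + 1/1.58)⁻¹ = 0.7862 kΩ.
Node voltage V_A = V_DC · R_p/(R_s + R_p) = 23.2 × 0.3880 = 9.002 mV.
Branch current I = V_A/R3 = 9.002/1.77 = 5.086 µA.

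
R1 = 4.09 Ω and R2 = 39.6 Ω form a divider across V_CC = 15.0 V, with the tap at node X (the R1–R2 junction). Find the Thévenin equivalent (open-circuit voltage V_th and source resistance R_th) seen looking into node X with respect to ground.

Open-circuit (no load on X): V_th = V_CC · R2/(R1 + R2) = 15.0 × 39.6/(4.090 + 39.6) = 13.60 V.
Looking into X with the source shorted: R_th = R1·R2/(R1+R2) = 4.090 × 39.6/43.69 = 3.707 Ω.

V_th ≈ 13.6 V, R_th ≈ 3.71 Ω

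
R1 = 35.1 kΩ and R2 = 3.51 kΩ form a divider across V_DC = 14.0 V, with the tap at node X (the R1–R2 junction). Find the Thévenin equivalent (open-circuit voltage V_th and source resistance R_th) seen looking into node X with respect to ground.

V_th ≈ 1.27 V, R_th ≈ 3.19 kΩ

With X open, the divider is unloaded: V_th = 14.0 × 3.51/38.61 = 1.273 V.
Zeroing V_DC shorts the top of R1 to ground, so R_th = R1 ‖ R2 = 3.191 kΩ.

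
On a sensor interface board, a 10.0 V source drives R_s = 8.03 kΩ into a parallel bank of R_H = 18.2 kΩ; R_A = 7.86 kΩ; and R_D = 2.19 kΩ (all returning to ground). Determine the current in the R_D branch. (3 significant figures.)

I ≈ 0.745 mA

Parallel bank: R_p = 1/(1/18.2 + 1/7.86 + 1/2.19) = 1.565 kΩ.
Node voltage V_A = V_DC · R_p/(R_s + R_p) = 10.0 × 0.1631 = 1.631 V.
I(R_D) = V_A / R_D = 1.631/2.19 = 0.7450 mA.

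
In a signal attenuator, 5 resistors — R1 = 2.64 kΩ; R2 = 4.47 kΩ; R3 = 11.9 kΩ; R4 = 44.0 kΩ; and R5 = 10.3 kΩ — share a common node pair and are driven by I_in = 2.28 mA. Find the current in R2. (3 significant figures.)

I ≈ 0.633 mA

Total conductance ΣG = 1/2.64 + 1/4.47 + 1/11.9 + 1/44.0 + 1/10.3 = 0.8063 (units of 1/kΩ).
Current divider: I(R2) = I_in · G_k/ΣG = 2.28 × (0.2237/0.8063) = 2.28 × 0.2774 = 0.6326 mA.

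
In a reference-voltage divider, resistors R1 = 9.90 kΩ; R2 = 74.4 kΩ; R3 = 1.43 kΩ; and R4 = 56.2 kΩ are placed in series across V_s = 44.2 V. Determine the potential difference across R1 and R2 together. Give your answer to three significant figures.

V ≈ 26.3 V

ΣR = 9.90 + 74.4 + 1.43 + 56.2 = 141.9 kΩ.
R_{R1..R2} = 9.90 + 74.4 = 84.30 kΩ.
By the voltage-divider rule, V = 44.2 × 84.30/141.9 = 26.25 V.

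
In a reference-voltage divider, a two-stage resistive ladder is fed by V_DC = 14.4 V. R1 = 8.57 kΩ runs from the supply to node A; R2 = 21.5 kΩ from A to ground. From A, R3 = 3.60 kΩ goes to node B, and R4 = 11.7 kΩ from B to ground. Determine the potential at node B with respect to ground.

Looking into the second stage from A: R3 + R4 = 15.30 kΩ appears in parallel with R2.
Effective lower resistance at A: R2 ‖ 15.30 = 8.939 kΩ.
So V_A = 14.4 × 0.5105 = 7.352 V.
V_B = V_A × 0.7647 = 5.622 V.

V_B ≈ 5.62 V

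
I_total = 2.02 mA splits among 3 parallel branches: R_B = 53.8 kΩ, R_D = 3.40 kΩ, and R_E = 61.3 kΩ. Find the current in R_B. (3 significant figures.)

Total conductance ΣG = 1/53.8 + 1/3.40 + 1/61.3 = 0.3290 (units of 1/kΩ).
R_B takes the fraction G_k/ΣG = 0.01859/0.3290 = 0.05649, so I = 2.02 × 0.05649 = 0.1141 mA.

I ≈ 0.114 mA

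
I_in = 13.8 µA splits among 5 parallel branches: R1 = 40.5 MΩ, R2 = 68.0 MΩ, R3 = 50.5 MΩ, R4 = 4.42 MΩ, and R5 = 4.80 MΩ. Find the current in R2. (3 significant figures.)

I ≈ 0.411 µA

Total conductance ΣG = 1/40.5 + 1/68.0 + 1/50.5 + 1/4.42 + 1/4.80 = 0.4938 (units of 1/MΩ).
Current divider: I(R2) = I_in · G_k/ΣG = 13.8 × (0.01471/0.4938) = 13.8 × 0.02978 = 0.4110 µA.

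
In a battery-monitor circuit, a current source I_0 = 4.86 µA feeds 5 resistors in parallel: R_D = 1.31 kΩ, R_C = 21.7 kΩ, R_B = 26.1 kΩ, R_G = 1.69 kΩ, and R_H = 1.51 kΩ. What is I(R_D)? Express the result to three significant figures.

I ≈ 1.77 µA

Total conductance ΣG = 1/1.31 + 1/21.7 + 1/26.1 + 1/1.69 + 1/1.51 = 2.102 (units of 1/kΩ).
R_D takes the fraction G_k/ΣG = 0.7634/2.102 = 0.3632, so I = 4.86 × 0.3632 = 1.765 µA.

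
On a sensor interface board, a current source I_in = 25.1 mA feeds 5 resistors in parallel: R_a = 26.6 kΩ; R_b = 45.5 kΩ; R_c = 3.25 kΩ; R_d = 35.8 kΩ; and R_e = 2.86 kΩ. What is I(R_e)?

ΣG = 1/26.6 + 1/45.5 + 1/3.25 + 1/35.8 + 1/2.86 = 0.7448.
R_e takes the fraction G_k/ΣG = 0.3497/0.7448 = 0.4694, so I = 25.1 × 0.4694 = 11.78 mA.

I ≈ 11.8 mA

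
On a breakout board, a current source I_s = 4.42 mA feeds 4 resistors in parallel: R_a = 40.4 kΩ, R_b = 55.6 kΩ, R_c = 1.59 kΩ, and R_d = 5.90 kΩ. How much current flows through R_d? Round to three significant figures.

Conductances: ΣG = 1/40.4 + 1/55.6 + 1/1.59 + 1/5.90 = 0.8412 (1/kΩ).
By the current-divider rule, I = I_s · G_k/ΣG = 4.42 × 0.2015 = 0.8906 mA.

I ≈ 0.891 mA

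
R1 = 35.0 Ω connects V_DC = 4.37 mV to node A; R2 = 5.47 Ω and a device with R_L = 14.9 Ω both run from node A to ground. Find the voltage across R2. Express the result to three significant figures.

The load sits in parallel with R2, giving an effective lower resistance R2' = R2·R_L/(R2+R_L) = 4.001 Ω.
Voltage divider with the loaded lower leg: V_out = 4.37 × 4.001/(35.0 + 4.001) = 4.37 × 0.1026 = 0.4483 mV.
(Unloaded it would be 0.591 mV; the load pulls it down.)

V_out ≈ 0.448 mV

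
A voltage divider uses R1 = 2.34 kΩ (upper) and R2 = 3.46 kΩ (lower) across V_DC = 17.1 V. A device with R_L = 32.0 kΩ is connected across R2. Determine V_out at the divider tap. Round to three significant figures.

V_out ≈ 9.77 V

The load sits in parallel with R2, giving an effective lower resistance R2' = R2·R_L/(R2+R_L) = 3.122 kΩ.
Now apply the divider: V_out = 17.1 × 0.5716 = 9.775 V.
(Unloaded it would be 10.2 V; the load pulls it down.)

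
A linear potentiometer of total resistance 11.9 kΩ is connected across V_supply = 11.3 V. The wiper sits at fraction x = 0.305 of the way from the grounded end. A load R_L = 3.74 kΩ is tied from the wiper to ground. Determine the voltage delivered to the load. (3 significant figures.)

The pot divides into 8.271 kΩ above the wiper and 3.630 kΩ below.
R_L loads the lower segment: effective lower R = 1.842 kΩ.
V_out = 11.3 × 1.842/(8.271 + 1.842) = 2.058 V.
(Unloaded: V_out = x·V_supply = 3.45 V.)

V_out ≈ 2.06 V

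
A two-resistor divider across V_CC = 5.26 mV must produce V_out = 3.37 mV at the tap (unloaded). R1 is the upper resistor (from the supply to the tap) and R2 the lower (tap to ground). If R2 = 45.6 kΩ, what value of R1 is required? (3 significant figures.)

The divider ratio is R2/(R1+R2) = 3.37/5.26 = 0.6407.
R1 = R2·(1/k − 1) = 45.6 × 0.5608 = 25.57 kΩ.

R1 ≈ 25.6 kΩ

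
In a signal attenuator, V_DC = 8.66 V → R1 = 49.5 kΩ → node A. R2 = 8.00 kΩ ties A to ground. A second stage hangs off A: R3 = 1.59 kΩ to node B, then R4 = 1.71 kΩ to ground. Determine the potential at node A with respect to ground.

V_A ≈ 0.390 V

The second stage (R3 + R4 = 3.300 kΩ) loads node A in parallel with R2.
Effective lower resistance at A: R2 ‖ 3.300 = 2.336 kΩ.
So V_A = 8.66 × 0.04507 = 0.3903 V.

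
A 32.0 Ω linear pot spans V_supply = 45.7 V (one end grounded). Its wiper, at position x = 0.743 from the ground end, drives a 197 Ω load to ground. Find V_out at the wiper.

V_out ≈ 32.9 V

Lower segment x·R_p = 23.78 Ω; upper segment (1−x)·R_p = 8.224 Ω.
R_L loads the lower segment: effective lower R = 21.22 Ω.
V_out = 45.7 × 21.22/(8.224 + 21.22) = 32.93 V.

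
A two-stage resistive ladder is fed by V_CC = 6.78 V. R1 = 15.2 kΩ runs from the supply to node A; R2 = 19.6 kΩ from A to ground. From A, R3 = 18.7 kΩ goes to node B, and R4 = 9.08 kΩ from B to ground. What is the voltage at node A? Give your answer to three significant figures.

Node A sees R2 in parallel with the series input of stage 2, R3 + R4 = 27.78 kΩ.
Effective lower resistance at A: R2 ‖ 27.78 = 11.49 kΩ.
V_A = 6.78 × 11.49/(15.2 + 11.49) = 2.919 V.

V_A ≈ 2.92 V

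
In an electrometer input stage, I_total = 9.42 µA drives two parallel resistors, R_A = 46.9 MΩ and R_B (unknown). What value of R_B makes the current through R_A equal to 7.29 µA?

The fraction through R_A equals R_B/(R_A+R_B).
7.29/9.42 = R_B/(R_A + R_B) → R_B = R_A · (0.7739)/(1 − 0.7739) = 46.9 × 3.423 = 160.5 MΩ.

R_B ≈ 161 MΩ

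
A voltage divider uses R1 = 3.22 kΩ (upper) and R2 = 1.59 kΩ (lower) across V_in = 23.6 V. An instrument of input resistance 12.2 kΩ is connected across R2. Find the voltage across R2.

The load sits in parallel with R2, giving an effective lower resistance R2' = R2·R_L/(R2+R_L) = 1.407 kΩ.
Now apply the divider: V_out = 23.6 × 0.3040 = 7.175 V.
(Unloaded it would be 7.80 V; the load pulls it down.)

V_out ≈ 7.18 V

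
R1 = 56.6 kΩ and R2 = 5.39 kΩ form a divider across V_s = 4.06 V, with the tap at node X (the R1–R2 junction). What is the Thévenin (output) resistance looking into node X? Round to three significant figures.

With V_s suppressed (replaced by a short), R_th = R1 ‖ R2 = (56.60 × 5.39)/(56.60 + 5.39) = 4.921 kΩ.

R_th ≈ 4.92 kΩ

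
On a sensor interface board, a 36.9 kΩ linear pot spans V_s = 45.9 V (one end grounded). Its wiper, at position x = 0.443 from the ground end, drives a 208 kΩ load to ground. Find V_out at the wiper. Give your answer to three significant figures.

V_out ≈ 19.5 V

Lower segment x·R_p = 16.35 kΩ; upper segment (1−x)·R_p = 20.55 kΩ.
Lower segment in parallel with the load: 16.35 ‖ 208 = 15.16 kΩ.
Then V_out = V_s · 15.16/(20.55 + 15.16) = 19.48 V.
(Unloaded: V_out = x·V_s = 20.3 V.)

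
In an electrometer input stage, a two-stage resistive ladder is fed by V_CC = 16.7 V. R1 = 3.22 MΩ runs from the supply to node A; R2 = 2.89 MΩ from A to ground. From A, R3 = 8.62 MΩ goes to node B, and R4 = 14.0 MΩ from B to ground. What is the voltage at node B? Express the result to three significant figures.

V_B ≈ 4.58 V

Looking into the second stage from A: R3 + R4 = 22.62 MΩ appears in parallel with R2.
R2 ‖ (R3+R4) = 2.563 MΩ.
So V_A = 16.7 × 0.4432 = 7.401 V.
Then the unloaded second divider: V_B = V_A × R4/(R3+R4) = 7.401 × 0.6189 = 4.580 V.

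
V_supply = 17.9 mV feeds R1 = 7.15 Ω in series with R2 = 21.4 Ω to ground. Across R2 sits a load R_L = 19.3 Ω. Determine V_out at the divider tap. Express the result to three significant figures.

V_out ≈ 10.5 mV

R2 ‖ R_L = (21.4 × 19.3)/(21.4 + 19.3) = 10.15 Ω.
Then V_out = V_supply · R2'/(R1 + R2') = 17.9 × 10.15/17.30 = 10.50 mV.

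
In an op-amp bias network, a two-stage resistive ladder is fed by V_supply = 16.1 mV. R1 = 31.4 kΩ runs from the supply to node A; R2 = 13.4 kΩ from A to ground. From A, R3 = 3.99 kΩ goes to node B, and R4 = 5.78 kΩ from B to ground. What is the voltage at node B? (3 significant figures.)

Node A sees R2 in parallel with the series input of stage 2, R3 + R4 = 9.770 kΩ.
Effective lower resistance at A: R2 ‖ 9.770 = 5.650 kΩ.
So V_A = 16.1 × 0.1525 = 2.455 mV.
Stage 2 is unloaded, so V_B = V_A · R4/(R3+R4) = 2.455 × 5.78/9.770 = 1.453 mV.

V_B ≈ 1.45 mV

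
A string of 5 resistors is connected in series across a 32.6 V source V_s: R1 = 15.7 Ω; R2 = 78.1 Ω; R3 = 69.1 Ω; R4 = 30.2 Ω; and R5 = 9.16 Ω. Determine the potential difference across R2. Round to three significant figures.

ΣR = 15.7 + 78.1 + 69.1 + 30.2 + 9.16 = 202.3 Ω.
Voltage divider: V = V_s · (78.10 / 202.3) = 32.6 × 0.3861 = 12.59 V.

V ≈ 12.6 V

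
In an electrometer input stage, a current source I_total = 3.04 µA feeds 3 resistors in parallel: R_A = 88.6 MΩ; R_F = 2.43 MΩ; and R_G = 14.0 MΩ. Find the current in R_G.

I ≈ 0.439 µA

ΣG = 1/88.6 + 1/2.43 + 1/14.0 = 0.4942.
Current divider: I(R_G) = I_total · G_k/ΣG = 3.04 × (0.07143/0.4942) = 3.04 × 0.1445 = 0.4393 µA.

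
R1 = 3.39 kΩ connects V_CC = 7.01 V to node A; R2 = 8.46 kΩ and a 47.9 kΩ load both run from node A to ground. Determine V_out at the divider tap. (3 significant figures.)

R2 ‖ R_L = (8.46 × 47.9)/(8.46 + 47.9) = 7.190 kΩ.
Then V_out = V_CC · R2'/(R1 + R2') = 7.01 × 7.190/10.58 = 4.764 V.

V_out ≈ 4.76 V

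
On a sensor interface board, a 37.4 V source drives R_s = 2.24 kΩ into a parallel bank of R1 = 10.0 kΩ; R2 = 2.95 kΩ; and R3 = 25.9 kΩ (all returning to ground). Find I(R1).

I ≈ 1.81 mA

Parallel bank: R_p = 1/(1/10.0 + 1/2.95 + 1/25.9) = 2.094 kΩ.
V_A by voltage divider: V_A = 37.4 × 2.094/(2.24 + 2.094) = 18.07 V.
I(R1) = V_A / R1 = 18.07/10.0 = 1.807 mA.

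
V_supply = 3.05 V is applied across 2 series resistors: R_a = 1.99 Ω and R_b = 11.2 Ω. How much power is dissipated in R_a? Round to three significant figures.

P ≈ 0.106 W

The common current is I = 3.05/13.19 = 0.2312 A.
P = I²R = 0.05347 × 1.99 = 0.1064 W.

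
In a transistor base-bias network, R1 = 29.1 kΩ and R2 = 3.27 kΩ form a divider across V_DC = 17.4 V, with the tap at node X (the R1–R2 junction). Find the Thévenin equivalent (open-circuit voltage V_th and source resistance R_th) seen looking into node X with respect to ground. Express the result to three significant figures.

V_th ≈ 1.76 V, R_th ≈ 2.94 kΩ

With X open, the divider is unloaded: V_th = 17.4 × 3.27/32.37 = 1.758 V.
Looking into X with the source shorted: R_th = R1·R2/(R1+R2) = 29.10 × 3.27/32.37 = 2.940 kΩ.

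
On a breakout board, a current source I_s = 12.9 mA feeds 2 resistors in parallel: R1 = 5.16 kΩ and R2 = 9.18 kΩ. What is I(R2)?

I ≈ 4.64 mA

With just two branches, the current splits inversely with resistance.
So I = 12.9 × 5.16/14.34 = 4.642 mA.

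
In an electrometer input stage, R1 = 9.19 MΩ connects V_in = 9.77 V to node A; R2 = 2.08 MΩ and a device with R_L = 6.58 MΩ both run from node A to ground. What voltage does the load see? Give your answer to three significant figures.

V_out ≈ 1.43 V

The load sits in parallel with R2, giving an effective lower resistance R2' = R2·R_L/(R2+R_L) = 1.580 MΩ.
Voltage divider with the loaded lower leg: V_out = 9.77 × 1.580/(9.19 + 1.580) = 9.77 × 0.1467 = 1.434 V.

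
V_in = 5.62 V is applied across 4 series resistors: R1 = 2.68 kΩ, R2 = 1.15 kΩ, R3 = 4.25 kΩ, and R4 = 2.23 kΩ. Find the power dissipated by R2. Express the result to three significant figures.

P ≈ 0.342 mW

ΣR = 10.31 kΩ → I = 5.62/10.31 = 0.5451 mA.
V(R2) = I·R = 0.6269 V; P = V·I = 0.6269 × 0.5451 = 0.3417 mW.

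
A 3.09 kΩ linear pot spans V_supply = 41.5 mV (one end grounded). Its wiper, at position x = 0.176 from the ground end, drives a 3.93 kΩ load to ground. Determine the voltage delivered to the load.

V_out ≈ 6.56 mV

Lower segment x·R_p = 0.5438 kΩ; upper segment (1−x)·R_p = 2.546 kΩ.
R_L loads the lower segment: effective lower R = 0.4777 kΩ.
Then V_out = V_supply · 0.4777/(2.546 + 0.4777) = 6.556 mV.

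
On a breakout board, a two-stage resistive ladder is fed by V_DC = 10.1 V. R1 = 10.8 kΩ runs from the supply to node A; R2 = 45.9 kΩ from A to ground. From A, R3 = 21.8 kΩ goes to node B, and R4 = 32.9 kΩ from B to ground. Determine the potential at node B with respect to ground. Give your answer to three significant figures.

V_B ≈ 4.24 V

Looking into the second stage from A: R3 + R4 = 54.70 kΩ appears in parallel with R2.
R2 ‖ (R3+R4) = 24.96 kΩ.
So V_A = 10.1 × 0.6980 = 7.049 V.
Then the unloaded second divider: V_B = V_A × R4/(R3+R4) = 7.049 × 0.6015 = 4.240 V.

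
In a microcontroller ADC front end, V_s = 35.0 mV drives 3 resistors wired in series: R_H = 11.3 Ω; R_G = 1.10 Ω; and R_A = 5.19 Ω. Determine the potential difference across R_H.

V ≈ 22.5 mV

Series total: ΣR = 11.3 + 1.10 + 5.19 = 17.59 Ω.
By the voltage-divider rule, V = 35.0 × 11.30/17.59 = 22.48 mV.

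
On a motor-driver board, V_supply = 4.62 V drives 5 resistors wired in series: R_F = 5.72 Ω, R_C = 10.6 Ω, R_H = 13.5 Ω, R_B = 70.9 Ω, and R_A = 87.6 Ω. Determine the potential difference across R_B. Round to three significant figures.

V ≈ 1.74 V

Series total: ΣR = 5.72 + 10.6 + 13.5 + 70.9 + 87.6 = 188.3 Ω.
V = V_supply · R/ΣR = 4.62 × 0.3765 = 1.739 V.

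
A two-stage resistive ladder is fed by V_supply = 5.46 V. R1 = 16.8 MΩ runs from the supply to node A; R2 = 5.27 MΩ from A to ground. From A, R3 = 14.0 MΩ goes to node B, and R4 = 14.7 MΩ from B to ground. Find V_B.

The second stage (R3 + R4 = 28.70 MΩ) loads node A in parallel with R2.
R2 ‖ (R3+R4) = 4.452 MΩ.
V_A = 5.46 × 4.452/(16.8 + 4.452) = 1.144 V.
V_B = V_A × 0.5122 = 0.5859 V.

V_B ≈ 0.586 V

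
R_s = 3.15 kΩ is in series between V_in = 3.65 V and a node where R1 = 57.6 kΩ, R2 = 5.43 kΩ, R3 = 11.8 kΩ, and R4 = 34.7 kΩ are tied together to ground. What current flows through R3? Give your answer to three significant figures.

Parallel bank: R_p = 1/(1/57.6 + 1/5.43 + 1/11.8 + 1/34.7) = 3.174 kΩ.
V_A = 3.65 × 3.174/6.324 = 1.832 V.
I(R3) = V_A / R3 = 1.832/11.8 = 0.1552 mA.

I ≈ 0.155 mA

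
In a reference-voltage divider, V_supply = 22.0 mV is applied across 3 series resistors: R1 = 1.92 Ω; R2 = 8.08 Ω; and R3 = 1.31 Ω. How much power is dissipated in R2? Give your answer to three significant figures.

P ≈ 30.6 µW

The common current is I = 22.0/11.31 = 1.945 mA.
P(R2) = I²·R2 = (1.945)² × 8.08 = 30.57 µW.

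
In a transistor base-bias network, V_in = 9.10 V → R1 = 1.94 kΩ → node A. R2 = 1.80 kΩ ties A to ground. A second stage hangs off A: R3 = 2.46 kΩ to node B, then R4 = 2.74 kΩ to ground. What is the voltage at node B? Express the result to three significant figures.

Looking into the second stage from A: R3 + R4 = 5.200 kΩ appears in parallel with R2.
R2 ‖ (R3+R4) = 1.337 kΩ.
So V_A = 9.10 × 0.4080 = 3.713 V.
Then the unloaded second divider: V_B = V_A × R4/(R3+R4) = 3.713 × 0.5269 = 1.956 V.

V_B ≈ 1.96 V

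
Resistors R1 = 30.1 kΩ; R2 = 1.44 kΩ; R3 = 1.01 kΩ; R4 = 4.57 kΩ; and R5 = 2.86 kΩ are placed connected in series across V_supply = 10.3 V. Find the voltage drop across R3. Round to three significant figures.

V ≈ 0.260 V

Total series resistance ΣR = 30.1 + 1.44 + 1.01 + 4.57 + 2.86 = 39.98 kΩ.
V = V_supply · R/ΣR = 10.3 × 0.02526 = 0.2602 V.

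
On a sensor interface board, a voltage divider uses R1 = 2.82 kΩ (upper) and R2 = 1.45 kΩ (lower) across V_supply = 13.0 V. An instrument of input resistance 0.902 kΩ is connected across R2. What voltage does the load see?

First combine the lower leg with the load: R2 ‖ R_L = 0.5561 kΩ.
Then V_out = V_supply · R2'/(R1 + R2') = 13.0 × 0.5561/3.376 = 2.141 V.

V_out ≈ 2.14 V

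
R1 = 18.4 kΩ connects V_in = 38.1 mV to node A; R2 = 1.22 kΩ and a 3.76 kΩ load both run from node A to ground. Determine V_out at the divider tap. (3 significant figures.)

First combine the lower leg with the load: R2 ‖ R_L = 0.9211 kΩ.
Then V_out = V_in · R2'/(R1 + R2') = 38.1 × 0.9211/19.32 = 1.816 mV.

V_out ≈ 1.82 mV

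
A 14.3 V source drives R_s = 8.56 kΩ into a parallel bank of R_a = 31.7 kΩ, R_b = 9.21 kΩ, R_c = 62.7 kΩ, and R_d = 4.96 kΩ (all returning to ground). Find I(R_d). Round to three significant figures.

Parallel bank: R_p = 1/(1/31.7 + 1/9.21 + 1/62.7 + 1/4.96) = 2.796 kΩ.
Node voltage V_A = V_supply · R_p/(R_s + R_p) = 14.3 × 0.2462 = 3.521 V.
I(R_d) = V_A / R_d = 3.521/4.96 = 0.7098 mA.
(Check via current divider: I_total = 1.259 mA; share G_k/ΣG = 0.5637 → same result.)

I ≈ 0.710 mA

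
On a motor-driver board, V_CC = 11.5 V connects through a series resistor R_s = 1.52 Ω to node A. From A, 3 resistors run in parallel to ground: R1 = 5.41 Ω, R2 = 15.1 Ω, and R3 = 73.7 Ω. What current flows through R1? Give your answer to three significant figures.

I ≈ 1.52 A

Equivalent of the parallel group: R_p = 3.779 Ω.
Node voltage V_A = V_CC · R_p/(R_s + R_p) = 11.5 × 0.7131 = 8.201 V.
I(R1) = V_A / R1 = 8.201/5.41 = 1.516 A.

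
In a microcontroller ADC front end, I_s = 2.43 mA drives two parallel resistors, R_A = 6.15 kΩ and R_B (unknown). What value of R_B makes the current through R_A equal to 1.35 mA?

Two-branch current divider: I_A = I_s · R_B/(R_A + R_B).
1.35/2.43 = R_B/(R_A + R_B) → R_B = R_A · (0.5556)/(1 − 0.5556) = 6.15 × 1.250 = 7.688 kΩ.

R_B ≈ 7.69 kΩ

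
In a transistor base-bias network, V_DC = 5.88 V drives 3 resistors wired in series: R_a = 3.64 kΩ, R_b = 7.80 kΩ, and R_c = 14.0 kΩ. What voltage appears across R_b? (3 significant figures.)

V ≈ 1.80 V

Series total: ΣR = 3.64 + 7.80 + 14.0 = 25.44 kΩ.
Voltage divider: V = V_DC · (7.800 / 25.44) = 5.88 × 0.3066 = 1.803 V.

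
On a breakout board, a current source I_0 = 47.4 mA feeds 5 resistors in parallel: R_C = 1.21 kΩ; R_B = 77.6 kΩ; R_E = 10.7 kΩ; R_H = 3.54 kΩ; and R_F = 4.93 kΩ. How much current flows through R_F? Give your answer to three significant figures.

I ≈ 6.78 mA

ΣG = 1/1.21 + 1/77.6 + 1/10.7 + 1/3.54 + 1/4.93 = 1.418.
By the current-divider rule, I = I_0 · G_k/ΣG = 47.4 × 0.1430 = 6.780 mA.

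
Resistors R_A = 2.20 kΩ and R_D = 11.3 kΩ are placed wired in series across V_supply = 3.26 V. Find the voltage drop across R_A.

V ≈ 0.531 V

Series total: ΣR = 2.20 + 11.3 = 13.50 kΩ.
V = V_supply · R/ΣR = 3.26 × 0.1630 = 0.5313 V.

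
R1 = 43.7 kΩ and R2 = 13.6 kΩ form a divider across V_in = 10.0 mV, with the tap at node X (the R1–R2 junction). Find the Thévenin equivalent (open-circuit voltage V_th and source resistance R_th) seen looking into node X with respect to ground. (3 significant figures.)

V_th ≈ 2.37 mV, R_th ≈ 10.4 kΩ

Open-circuit (no load on X): V_th = V_in · R2/(R1 + R2) = 10.0 × 13.6/(43.70 + 13.6) = 2.373 mV.
Looking into X with the source shorted: R_th = R1·R2/(R1+R2) = 43.70 × 13.6/57.30 = 10.37 kΩ.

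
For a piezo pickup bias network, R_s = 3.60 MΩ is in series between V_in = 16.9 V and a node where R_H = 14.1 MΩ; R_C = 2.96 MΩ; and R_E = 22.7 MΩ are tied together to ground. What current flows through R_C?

I ≈ 2.17 µA

Equivalent of the parallel group: R_p = 2.208 MΩ.
Node voltage V_A = V_in · R_p/(R_s + R_p) = 16.9 × 0.3802 = 6.426 V.
Branch current I = V_A/R_C = 6.426/2.96 = 2.171 µA.
(Check via current divider: I_total = 2.910 µA; share G_k/ΣG = 0.7461 → same result.)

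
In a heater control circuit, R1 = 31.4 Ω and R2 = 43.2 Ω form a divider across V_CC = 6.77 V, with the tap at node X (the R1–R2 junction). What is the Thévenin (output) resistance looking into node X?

Looking into X with the source shorted: R_th = R1·R2/(R1+R2) = 31.40 × 43.2/74.60 = 18.18 Ω.

R_th ≈ 18.2 Ω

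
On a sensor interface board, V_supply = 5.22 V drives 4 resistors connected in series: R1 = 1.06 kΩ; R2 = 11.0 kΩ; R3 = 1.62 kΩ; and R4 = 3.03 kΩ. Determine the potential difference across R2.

Series total: ΣR = 1.06 + 11.0 + 1.62 + 3.03 = 16.71 kΩ.
Voltage divider: V = V_supply · (11.00 / 16.71) = 5.22 × 0.6583 = 3.436 V.

V ≈ 3.44 V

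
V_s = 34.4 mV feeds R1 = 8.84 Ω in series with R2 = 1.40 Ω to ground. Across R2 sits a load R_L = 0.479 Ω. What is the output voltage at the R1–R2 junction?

V_out ≈ 1.33 mV

First combine the lower leg with the load: R2 ‖ R_L = 0.3569 Ω.
Voltage divider with the loaded lower leg: V_out = 34.4 × 0.3569/(8.84 + 0.3569) = 34.4 × 0.03881 = 1.335 mV.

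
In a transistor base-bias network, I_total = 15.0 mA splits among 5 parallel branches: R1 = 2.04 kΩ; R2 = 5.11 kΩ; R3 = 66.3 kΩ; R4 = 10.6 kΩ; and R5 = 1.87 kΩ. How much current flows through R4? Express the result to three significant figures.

I ≈ 1.06 mA

Total conductance ΣG = 1/2.04 + 1/5.11 + 1/66.3 + 1/10.6 + 1/1.87 = 1.330 (units of 1/kΩ).
Current divider: I(R4) = I_total · G_k/ΣG = 15.0 × (0.09434/1.330) = 15.0 × 0.07093 = 1.064 mA.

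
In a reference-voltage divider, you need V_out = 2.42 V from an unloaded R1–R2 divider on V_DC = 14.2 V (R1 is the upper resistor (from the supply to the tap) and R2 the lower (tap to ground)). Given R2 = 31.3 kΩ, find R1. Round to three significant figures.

The divider ratio is R2/(R1+R2) = 2.42/14.2 = 0.1704.
R1 = R2·(1/k − 1) = 31.3 × 4.868 = 152.4 kΩ.

R1 ≈ 152 kΩ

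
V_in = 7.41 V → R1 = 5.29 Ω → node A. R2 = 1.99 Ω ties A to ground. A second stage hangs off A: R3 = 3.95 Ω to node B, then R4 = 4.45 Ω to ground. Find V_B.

V_B ≈ 0.915 V

Node A sees R2 in parallel with the series input of stage 2, R3 + R4 = 8.400 Ω.
Effective lower resistance at A: R2 ‖ 8.400 = 1.609 Ω.
V_A = 7.41 × 1.609/(5.29 + 1.609) = 1.728 V.
Stage 2 is unloaded, so V_B = V_A · R4/(R3+R4) = 1.728 × 4.45/8.400 = 0.9155 V.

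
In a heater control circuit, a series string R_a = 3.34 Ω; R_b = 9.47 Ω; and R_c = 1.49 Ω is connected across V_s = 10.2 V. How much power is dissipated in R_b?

The common current is I = 10.2/14.30 = 0.7133 A.
P = I²R = 0.5088 × 9.47 = 4.818 W.

P ≈ 4.82 W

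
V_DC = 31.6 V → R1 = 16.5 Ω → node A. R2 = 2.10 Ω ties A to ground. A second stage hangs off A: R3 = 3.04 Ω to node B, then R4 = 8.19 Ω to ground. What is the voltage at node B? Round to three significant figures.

V_B ≈ 2.23 V

The second stage (R3 + R4 = 11.23 Ω) loads node A in parallel with R2.
R2 ‖ (R3+R4) = 1.769 Ω.
First divider: V_A = V_DC · 1.769/(16.5 + 1.769) = 3.060 V.
V_B = V_A × 0.7293 = 2.232 V.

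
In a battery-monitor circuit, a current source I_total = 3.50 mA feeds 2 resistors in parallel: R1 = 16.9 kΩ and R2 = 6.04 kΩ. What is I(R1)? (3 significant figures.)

I ≈ 0.922 mA

With just two branches, the current splits inversely with resistance.
So I = 3.50 × 6.04/22.94 = 0.9215 mA.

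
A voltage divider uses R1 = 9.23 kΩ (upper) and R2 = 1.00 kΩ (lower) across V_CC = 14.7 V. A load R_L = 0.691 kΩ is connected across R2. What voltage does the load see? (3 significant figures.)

First combine the lower leg with the load: R2 ‖ R_L = 0.4086 kΩ.
Now apply the divider: V_out = 14.7 × 0.04240 = 0.6232 V.

V_out ≈ 0.623 V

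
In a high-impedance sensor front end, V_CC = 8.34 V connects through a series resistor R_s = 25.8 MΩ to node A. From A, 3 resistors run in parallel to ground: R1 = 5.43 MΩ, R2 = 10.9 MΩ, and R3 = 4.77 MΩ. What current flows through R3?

Combine the parallel branches: R_p = (1/5.43 + 1/10.9 + 1/4.77)⁻¹ = 2.060 MΩ.
V_A = 8.34 × 2.060/27.86 = 0.6165 V.
Branch current I = V_A/R3 = 0.6165/4.77 = 0.1293 µA.
(Check via current divider: I_total = 0.2994 µA; share G_k/ΣG = 0.4318 → same result.)

I ≈ 0.129 µA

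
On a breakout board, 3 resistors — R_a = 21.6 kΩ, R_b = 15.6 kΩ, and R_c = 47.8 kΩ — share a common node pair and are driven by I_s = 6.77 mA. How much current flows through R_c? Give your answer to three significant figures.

Conductances: ΣG = 1/21.6 + 1/15.6 + 1/47.8 = 0.1313 (1/kΩ).
R_c takes the fraction G_k/ΣG = 0.02092/0.1313 = 0.1593, so I = 6.77 × 0.1593 = 1.079 mA.

I ≈ 1.08 mA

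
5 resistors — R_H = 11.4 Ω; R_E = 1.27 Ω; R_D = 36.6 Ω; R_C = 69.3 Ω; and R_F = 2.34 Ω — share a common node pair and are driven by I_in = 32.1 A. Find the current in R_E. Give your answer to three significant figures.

Total conductance ΣG = 1/11.4 + 1/1.27 + 1/36.6 + 1/69.3 + 1/2.34 = 1.344 (units of 1/Ω).
R_E takes the fraction G_k/ΣG = 0.7874/1.344 = 0.5858, so I = 32.1 × 0.5858 = 18.80 A.

I ≈ 18.8 A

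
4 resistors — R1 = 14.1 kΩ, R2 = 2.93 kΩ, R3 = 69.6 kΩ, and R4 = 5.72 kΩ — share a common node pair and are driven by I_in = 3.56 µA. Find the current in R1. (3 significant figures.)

I ≈ 0.420 µA

Total conductance ΣG = 1/14.1 + 1/2.93 + 1/69.6 + 1/5.72 = 0.6014 (units of 1/kΩ).
R1 takes the fraction G_k/ΣG = 0.07092/0.6014 = 0.1179, so I = 3.56 × 0.1179 = 0.4198 µA.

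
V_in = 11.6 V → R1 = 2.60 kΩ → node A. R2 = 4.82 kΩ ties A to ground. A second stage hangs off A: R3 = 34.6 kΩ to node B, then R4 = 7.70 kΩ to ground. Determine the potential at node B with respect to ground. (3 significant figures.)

V_B ≈ 1.32 V

The second stage (R3 + R4 = 42.30 kΩ) loads node A in parallel with R2.
R2 ‖ (R3+R4) = 4.327 kΩ.
So V_A = 11.6 × 0.6247 = 7.246 V.
V_B = V_A × 0.1820 = 1.319 V.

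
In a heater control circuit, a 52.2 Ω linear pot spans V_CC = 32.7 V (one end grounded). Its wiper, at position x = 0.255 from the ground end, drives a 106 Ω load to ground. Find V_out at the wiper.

Split the track: R_lower = x·R_p = 13.31 Ω, R_upper = (1−x)·R_p = 38.89 Ω.
(x·R_p) ‖ R_L = 11.83 Ω.
V_out = 32.7 × 11.83/(38.89 + 11.83) = 7.625 V.
(Unloaded: V_out = x·V_CC = 8.34 V.)

V_out ≈ 7.63 V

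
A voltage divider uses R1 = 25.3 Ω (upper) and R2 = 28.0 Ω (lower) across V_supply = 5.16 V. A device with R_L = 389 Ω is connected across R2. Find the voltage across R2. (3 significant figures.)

R2 ‖ R_L = (28.0 × 389)/(28.0 + 389) = 26.12 Ω.
Now apply the divider: V_out = 5.16 × 0.5080 = 2.621 V.
(Unloaded it would be 2.71 V; the load pulls it down.)

V_out ≈ 2.62 V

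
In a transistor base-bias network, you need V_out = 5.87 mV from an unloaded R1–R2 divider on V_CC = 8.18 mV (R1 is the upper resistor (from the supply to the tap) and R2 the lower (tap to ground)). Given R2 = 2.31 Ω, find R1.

The divider ratio is R2/(R1+R2) = 5.87/8.18 = 0.7176.
So R1 = R2 · (V_CC/V_out − 1) = 2.31 × (8.18/5.87 − 1) = 2.31 × 0.3935 = 0.9090 Ω.

R1 ≈ 0.909 Ω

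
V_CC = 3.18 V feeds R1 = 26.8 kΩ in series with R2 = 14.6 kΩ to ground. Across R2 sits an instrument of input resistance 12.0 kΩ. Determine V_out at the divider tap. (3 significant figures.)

The load sits in parallel with R2, giving an effective lower resistance R2' = R2·R_L/(R2+R_L) = 6.586 kΩ.
Voltage divider with the loaded lower leg: V_out = 3.18 × 6.586/(26.8 + 6.586) = 3.18 × 0.1973 = 0.6273 V.
(Unloaded it would be 1.12 V; the load pulls it down.)

V_out ≈ 0.627 V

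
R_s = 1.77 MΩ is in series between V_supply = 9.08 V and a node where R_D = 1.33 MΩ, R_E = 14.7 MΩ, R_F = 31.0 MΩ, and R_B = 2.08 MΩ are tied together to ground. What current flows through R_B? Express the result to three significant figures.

Combine the parallel branches: R_p = (1/1.33 + 1/14.7 + 1/31.0 + 1/2.08)⁻¹ = 0.7502 MΩ.
V_A by voltage divider: V_A = 9.08 × 0.7502/(1.77 + 0.7502) = 2.703 V.
Branch current I = V_A/R_B = 2.703/2.08 = 1.299 µA.

I ≈ 1.30 µA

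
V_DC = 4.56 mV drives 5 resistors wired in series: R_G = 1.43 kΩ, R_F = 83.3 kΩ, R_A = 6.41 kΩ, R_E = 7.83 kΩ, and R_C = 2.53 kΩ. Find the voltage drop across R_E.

V ≈ 0.352 mV

ΣR = 1.43 + 83.3 + 6.41 + 7.83 + 2.53 = 101.5 kΩ.
Voltage divider: V = V_DC · (7.830 / 101.5) = 4.56 × 0.07714 = 0.3518 mV.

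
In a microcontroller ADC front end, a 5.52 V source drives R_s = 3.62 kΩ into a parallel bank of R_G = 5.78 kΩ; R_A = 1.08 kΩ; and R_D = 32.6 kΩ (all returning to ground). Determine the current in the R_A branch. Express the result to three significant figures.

Parallel bank: R_p = 1/(1/5.78 + 1/1.08 + 1/32.6) = 0.8853 kΩ.
V_A by voltage divider: V_A = 5.52 × 0.8853/(3.62 + 0.8853) = 1.085 V.
Branch current I = V_A/R_A = 1.085/1.08 = 1.004 mA.

I ≈ 1.00 mA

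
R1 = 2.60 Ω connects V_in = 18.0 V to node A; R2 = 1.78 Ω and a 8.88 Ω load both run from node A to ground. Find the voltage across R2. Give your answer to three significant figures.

V_out ≈ 6.54 V

R2 ‖ R_L = (1.78 × 8.88)/(1.78 + 8.88) = 1.483 Ω.
Voltage divider with the loaded lower leg: V_out = 18.0 × 1.483/(2.60 + 1.483) = 18.0 × 0.3632 = 6.537 V.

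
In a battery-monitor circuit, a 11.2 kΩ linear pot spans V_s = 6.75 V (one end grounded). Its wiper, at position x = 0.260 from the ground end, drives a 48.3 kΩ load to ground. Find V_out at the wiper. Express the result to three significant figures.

V_out ≈ 1.68 V

Lower segment x·R_p = 2.912 kΩ; upper segment (1−x)·R_p = 8.288 kΩ.
Lower segment in parallel with the load: 2.912 ‖ 48.3 = 2.746 kΩ.
V_out = 6.75 × 2.746/(8.288 + 2.746) = 1.680 V.
(Unloaded: V_out = x·V_s = 1.76 V.)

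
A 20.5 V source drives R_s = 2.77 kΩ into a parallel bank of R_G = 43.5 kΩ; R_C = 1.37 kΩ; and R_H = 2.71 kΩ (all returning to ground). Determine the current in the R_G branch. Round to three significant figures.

I ≈ 0.115 mA

Combine the parallel branches: R_p = (1/43.5 + 1/1.37 + 1/2.71)⁻¹ = 0.8913 kΩ.
V_A = 20.5 × 0.8913/3.661 = 4.991 V.
Branch current I = V_A/R_G = 4.991/43.5 = 0.1147 mA.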